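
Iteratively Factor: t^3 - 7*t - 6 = (t + 1)*(t^2 - t - 6) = (t + 1)*(t + 2)*(t - 3)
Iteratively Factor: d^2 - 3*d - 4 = (d + 1)*(d - 4)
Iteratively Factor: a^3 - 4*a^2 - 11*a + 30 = (a - 2)*(a^2 - 2*a - 15) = (a - 2)*(a + 3)*(a - 5)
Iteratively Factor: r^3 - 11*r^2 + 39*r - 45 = (r - 3)*(r^2 - 8*r + 15) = (r - 3)^2*(r - 5)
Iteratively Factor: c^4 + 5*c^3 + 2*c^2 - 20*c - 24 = (c - 2)*(c^3 + 7*c^2 + 16*c + 12) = (c - 2)*(c + 3)*(c^2 + 4*c + 4) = (c - 2)*(c + 2)*(c + 3)*(c + 2)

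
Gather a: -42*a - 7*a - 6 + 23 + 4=21 - 49*a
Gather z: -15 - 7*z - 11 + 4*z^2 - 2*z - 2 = 4*z^2 - 9*z - 28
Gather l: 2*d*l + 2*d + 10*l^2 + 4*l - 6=2*d + 10*l^2 + l*(2*d + 4) - 6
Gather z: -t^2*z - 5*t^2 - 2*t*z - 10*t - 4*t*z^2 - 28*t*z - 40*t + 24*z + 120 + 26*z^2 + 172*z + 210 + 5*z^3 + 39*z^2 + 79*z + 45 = -5*t^2 - 50*t + 5*z^3 + z^2*(65 - 4*t) + z*(-t^2 - 30*t + 275) + 375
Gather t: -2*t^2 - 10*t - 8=-2*t^2 - 10*t - 8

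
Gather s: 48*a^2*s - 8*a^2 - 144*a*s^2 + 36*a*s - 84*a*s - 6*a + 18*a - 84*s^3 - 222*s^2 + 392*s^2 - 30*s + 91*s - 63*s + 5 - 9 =-8*a^2 + 12*a - 84*s^3 + s^2*(170 - 144*a) + s*(48*a^2 - 48*a - 2) - 4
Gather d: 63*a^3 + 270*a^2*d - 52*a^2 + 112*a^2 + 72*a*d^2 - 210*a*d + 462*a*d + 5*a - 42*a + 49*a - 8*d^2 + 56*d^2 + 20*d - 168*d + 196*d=63*a^3 + 60*a^2 + 12*a + d^2*(72*a + 48) + d*(270*a^2 + 252*a + 48)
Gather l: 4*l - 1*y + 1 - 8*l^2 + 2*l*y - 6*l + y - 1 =-8*l^2 + l*(2*y - 2)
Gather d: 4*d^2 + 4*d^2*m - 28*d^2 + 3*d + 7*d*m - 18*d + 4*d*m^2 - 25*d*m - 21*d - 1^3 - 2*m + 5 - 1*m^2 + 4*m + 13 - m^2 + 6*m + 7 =d^2*(4*m - 24) + d*(4*m^2 - 18*m - 36) - 2*m^2 + 8*m + 24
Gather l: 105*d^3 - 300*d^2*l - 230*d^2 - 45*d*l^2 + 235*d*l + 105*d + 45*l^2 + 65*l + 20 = 105*d^3 - 230*d^2 + 105*d + l^2*(45 - 45*d) + l*(-300*d^2 + 235*d + 65) + 20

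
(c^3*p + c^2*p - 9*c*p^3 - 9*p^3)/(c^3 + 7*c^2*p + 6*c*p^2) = p*(c^3 + c^2 - 9*c*p^2 - 9*p^2)/(c*(c^2 + 7*c*p + 6*p^2))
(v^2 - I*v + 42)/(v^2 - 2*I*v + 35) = (v + 6*I)/(v + 5*I)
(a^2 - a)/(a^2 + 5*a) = (a - 1)/(a + 5)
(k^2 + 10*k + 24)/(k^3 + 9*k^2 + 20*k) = (k + 6)/(k*(k + 5))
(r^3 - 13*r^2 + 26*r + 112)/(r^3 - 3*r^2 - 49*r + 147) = (r^2 - 6*r - 16)/(r^2 + 4*r - 21)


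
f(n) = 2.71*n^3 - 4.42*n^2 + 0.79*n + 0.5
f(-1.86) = -33.70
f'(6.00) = 240.43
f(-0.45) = -1.00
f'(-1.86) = 45.36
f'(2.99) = 47.04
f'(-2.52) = 74.70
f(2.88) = 30.85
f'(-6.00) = 346.51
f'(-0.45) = 6.41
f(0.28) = 0.43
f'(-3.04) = 102.80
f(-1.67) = -25.77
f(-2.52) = -72.93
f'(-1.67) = 38.23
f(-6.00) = -748.72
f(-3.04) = -118.89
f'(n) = 8.13*n^2 - 8.84*n + 0.79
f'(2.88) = 42.76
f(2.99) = 35.79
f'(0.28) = -1.05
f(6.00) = 431.48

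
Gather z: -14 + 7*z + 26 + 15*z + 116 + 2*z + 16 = 24*z + 144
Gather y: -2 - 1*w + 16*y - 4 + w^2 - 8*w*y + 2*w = w^2 + w + y*(16 - 8*w) - 6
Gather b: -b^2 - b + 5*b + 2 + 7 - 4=-b^2 + 4*b + 5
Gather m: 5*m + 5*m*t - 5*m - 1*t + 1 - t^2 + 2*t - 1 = 5*m*t - t^2 + t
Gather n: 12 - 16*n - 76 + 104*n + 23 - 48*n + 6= 40*n - 35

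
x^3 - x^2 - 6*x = x*(x - 3)*(x + 2)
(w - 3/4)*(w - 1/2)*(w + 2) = w^3 + 3*w^2/4 - 17*w/8 + 3/4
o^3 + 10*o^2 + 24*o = o*(o + 4)*(o + 6)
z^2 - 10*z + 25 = (z - 5)^2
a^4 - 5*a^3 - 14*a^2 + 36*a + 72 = (a - 6)*(a - 3)*(a + 2)^2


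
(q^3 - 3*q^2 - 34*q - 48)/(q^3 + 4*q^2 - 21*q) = (q^3 - 3*q^2 - 34*q - 48)/(q*(q^2 + 4*q - 21))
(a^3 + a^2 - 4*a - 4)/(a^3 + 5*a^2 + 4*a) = (a^2 - 4)/(a*(a + 4))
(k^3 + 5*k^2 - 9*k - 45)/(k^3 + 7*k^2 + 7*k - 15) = (k - 3)/(k - 1)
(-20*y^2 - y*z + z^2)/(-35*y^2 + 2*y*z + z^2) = (4*y + z)/(7*y + z)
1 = 1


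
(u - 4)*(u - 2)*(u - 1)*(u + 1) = u^4 - 6*u^3 + 7*u^2 + 6*u - 8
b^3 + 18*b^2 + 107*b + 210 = (b + 5)*(b + 6)*(b + 7)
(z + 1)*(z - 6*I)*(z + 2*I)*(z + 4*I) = z^4 + z^3 + 28*z^2 + 28*z + 48*I*z + 48*I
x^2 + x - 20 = (x - 4)*(x + 5)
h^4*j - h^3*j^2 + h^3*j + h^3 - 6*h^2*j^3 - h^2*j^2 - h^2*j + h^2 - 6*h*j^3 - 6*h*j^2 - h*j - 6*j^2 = (h + 1)*(h - 3*j)*(h + 2*j)*(h*j + 1)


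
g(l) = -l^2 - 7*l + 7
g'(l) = -2*l - 7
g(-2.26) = 17.71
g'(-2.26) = -2.48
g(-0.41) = 9.70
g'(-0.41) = -6.18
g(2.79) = -20.31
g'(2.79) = -12.58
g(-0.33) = 9.20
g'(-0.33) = -6.34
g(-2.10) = 17.29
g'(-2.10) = -2.80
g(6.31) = -76.99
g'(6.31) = -19.62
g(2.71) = -19.31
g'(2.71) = -12.42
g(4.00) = -37.00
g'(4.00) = -15.00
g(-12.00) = -53.00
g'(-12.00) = 17.00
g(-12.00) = -53.00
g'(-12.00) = 17.00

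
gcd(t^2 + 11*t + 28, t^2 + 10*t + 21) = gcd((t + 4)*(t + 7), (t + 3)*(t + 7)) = t + 7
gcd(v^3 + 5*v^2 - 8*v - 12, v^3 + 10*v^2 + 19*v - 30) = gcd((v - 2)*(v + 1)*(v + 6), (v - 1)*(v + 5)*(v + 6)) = v + 6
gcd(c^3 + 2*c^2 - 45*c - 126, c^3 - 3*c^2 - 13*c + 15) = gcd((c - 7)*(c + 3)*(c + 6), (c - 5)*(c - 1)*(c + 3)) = c + 3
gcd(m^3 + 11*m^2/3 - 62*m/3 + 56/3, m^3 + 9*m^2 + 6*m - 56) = m^2 + 5*m - 14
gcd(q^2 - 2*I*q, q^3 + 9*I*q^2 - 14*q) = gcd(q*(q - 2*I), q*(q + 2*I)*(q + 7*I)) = q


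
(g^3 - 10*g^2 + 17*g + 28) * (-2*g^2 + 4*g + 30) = -2*g^5 + 24*g^4 - 44*g^3 - 288*g^2 + 622*g + 840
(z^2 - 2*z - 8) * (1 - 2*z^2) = -2*z^4 + 4*z^3 + 17*z^2 - 2*z - 8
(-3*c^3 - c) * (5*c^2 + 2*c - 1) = -15*c^5 - 6*c^4 - 2*c^3 - 2*c^2 + c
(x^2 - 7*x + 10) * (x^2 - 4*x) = x^4 - 11*x^3 + 38*x^2 - 40*x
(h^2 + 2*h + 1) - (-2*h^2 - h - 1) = 3*h^2 + 3*h + 2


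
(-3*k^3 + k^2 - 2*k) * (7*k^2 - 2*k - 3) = -21*k^5 + 13*k^4 - 7*k^3 + k^2 + 6*k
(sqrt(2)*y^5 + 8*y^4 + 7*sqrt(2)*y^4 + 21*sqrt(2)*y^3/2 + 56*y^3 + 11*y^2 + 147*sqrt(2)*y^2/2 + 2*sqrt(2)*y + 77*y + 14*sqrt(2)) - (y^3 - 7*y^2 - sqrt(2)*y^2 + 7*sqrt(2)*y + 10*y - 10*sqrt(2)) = sqrt(2)*y^5 + 8*y^4 + 7*sqrt(2)*y^4 + 21*sqrt(2)*y^3/2 + 55*y^3 + 18*y^2 + 149*sqrt(2)*y^2/2 - 5*sqrt(2)*y + 67*y + 24*sqrt(2)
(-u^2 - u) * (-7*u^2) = 7*u^4 + 7*u^3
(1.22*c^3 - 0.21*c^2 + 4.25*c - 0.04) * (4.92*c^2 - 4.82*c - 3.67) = 6.0024*c^5 - 6.9136*c^4 + 17.4448*c^3 - 19.9111*c^2 - 15.4047*c + 0.1468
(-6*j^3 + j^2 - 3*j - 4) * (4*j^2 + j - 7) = -24*j^5 - 2*j^4 + 31*j^3 - 26*j^2 + 17*j + 28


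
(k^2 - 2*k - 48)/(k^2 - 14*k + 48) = (k + 6)/(k - 6)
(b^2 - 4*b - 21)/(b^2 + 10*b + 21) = (b - 7)/(b + 7)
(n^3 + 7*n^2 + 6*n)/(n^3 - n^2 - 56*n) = (n^2 + 7*n + 6)/(n^2 - n - 56)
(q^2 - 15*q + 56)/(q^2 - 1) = (q^2 - 15*q + 56)/(q^2 - 1)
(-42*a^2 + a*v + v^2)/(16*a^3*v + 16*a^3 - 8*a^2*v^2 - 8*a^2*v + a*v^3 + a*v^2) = (-42*a^2 + a*v + v^2)/(a*(16*a^2*v + 16*a^2 - 8*a*v^2 - 8*a*v + v^3 + v^2))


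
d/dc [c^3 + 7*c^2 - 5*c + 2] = 3*c^2 + 14*c - 5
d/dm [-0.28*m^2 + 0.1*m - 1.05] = 0.1 - 0.56*m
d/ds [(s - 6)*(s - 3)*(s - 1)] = 3*s^2 - 20*s + 27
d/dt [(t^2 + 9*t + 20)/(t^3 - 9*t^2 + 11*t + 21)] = (-t^4 - 18*t^3 + 32*t^2 + 402*t - 31)/(t^6 - 18*t^5 + 103*t^4 - 156*t^3 - 257*t^2 + 462*t + 441)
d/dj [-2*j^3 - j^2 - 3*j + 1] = -6*j^2 - 2*j - 3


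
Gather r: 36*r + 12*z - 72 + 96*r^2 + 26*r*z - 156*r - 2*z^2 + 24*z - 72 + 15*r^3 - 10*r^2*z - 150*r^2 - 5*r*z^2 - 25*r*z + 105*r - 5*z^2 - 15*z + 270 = 15*r^3 + r^2*(-10*z - 54) + r*(-5*z^2 + z - 15) - 7*z^2 + 21*z + 126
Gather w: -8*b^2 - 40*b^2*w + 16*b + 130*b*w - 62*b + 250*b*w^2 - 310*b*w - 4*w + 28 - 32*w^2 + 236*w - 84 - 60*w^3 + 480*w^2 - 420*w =-8*b^2 - 46*b - 60*w^3 + w^2*(250*b + 448) + w*(-40*b^2 - 180*b - 188) - 56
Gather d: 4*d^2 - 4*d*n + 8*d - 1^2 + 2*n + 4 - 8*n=4*d^2 + d*(8 - 4*n) - 6*n + 3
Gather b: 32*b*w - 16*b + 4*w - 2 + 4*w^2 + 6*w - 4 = b*(32*w - 16) + 4*w^2 + 10*w - 6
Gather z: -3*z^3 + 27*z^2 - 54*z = -3*z^3 + 27*z^2 - 54*z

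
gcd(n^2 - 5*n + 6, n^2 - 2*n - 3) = n - 3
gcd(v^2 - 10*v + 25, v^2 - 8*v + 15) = v - 5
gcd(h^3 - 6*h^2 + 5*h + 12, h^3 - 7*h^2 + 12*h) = h^2 - 7*h + 12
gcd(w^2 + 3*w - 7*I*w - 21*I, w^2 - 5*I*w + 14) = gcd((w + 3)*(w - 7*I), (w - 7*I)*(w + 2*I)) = w - 7*I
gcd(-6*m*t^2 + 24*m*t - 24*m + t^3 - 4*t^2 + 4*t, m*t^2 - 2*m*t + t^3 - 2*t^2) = t - 2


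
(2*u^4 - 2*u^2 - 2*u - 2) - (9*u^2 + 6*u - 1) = 2*u^4 - 11*u^2 - 8*u - 1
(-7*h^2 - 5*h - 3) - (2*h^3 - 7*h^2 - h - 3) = -2*h^3 - 4*h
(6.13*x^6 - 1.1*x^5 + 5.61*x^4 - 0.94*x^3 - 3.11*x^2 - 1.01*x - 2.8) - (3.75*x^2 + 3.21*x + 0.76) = 6.13*x^6 - 1.1*x^5 + 5.61*x^4 - 0.94*x^3 - 6.86*x^2 - 4.22*x - 3.56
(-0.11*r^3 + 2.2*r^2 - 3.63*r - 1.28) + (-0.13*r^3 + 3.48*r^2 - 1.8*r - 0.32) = -0.24*r^3 + 5.68*r^2 - 5.43*r - 1.6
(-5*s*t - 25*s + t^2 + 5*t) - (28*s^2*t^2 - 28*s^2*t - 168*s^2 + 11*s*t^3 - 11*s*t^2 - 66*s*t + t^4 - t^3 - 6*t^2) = -28*s^2*t^2 + 28*s^2*t + 168*s^2 - 11*s*t^3 + 11*s*t^2 + 61*s*t - 25*s - t^4 + t^3 + 7*t^2 + 5*t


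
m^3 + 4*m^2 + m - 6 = (m - 1)*(m + 2)*(m + 3)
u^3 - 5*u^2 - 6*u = u*(u - 6)*(u + 1)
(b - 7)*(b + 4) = b^2 - 3*b - 28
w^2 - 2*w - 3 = (w - 3)*(w + 1)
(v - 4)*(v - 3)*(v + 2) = v^3 - 5*v^2 - 2*v + 24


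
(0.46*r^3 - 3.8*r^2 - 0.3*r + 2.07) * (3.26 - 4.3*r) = -1.978*r^4 + 17.8396*r^3 - 11.098*r^2 - 9.879*r + 6.7482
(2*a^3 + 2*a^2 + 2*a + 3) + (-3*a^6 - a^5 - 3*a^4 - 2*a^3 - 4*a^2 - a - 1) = -3*a^6 - a^5 - 3*a^4 - 2*a^2 + a + 2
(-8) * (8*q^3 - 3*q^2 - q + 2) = -64*q^3 + 24*q^2 + 8*q - 16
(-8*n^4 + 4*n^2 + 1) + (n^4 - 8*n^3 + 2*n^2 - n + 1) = -7*n^4 - 8*n^3 + 6*n^2 - n + 2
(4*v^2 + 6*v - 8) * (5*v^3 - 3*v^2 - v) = 20*v^5 + 18*v^4 - 62*v^3 + 18*v^2 + 8*v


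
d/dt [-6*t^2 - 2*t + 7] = -12*t - 2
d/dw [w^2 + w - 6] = 2*w + 1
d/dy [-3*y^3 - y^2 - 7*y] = -9*y^2 - 2*y - 7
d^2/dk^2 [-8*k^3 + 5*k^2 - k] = 10 - 48*k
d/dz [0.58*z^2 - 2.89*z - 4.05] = 1.16*z - 2.89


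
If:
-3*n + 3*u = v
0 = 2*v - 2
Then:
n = u - 1/3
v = 1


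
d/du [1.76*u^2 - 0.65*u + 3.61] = 3.52*u - 0.65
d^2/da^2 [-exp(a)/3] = -exp(a)/3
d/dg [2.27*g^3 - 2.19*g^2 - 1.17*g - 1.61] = 6.81*g^2 - 4.38*g - 1.17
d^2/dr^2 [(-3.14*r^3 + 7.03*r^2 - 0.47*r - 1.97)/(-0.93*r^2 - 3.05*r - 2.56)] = (7.105427357601e-15*r^4 + 84.162472*r^3 + 257.747982*r^2 + 150.283398*r - 72.211638)/(0.804357*r^6 + 7.913835*r^5 + 32.596407*r^4 + 71.941265*r^3 + 89.727744*r^2 + 59.96544*r + 16.777216)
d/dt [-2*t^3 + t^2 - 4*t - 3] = -6*t^2 + 2*t - 4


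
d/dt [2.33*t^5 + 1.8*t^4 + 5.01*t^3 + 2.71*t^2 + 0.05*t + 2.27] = 11.65*t^4 + 7.2*t^3 + 15.03*t^2 + 5.42*t + 0.05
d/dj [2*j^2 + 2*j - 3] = 4*j + 2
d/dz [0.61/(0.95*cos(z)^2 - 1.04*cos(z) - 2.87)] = (1.159*cos(z) - 0.6344)*sin(z)/(-0.95*cos(z)^2 + 1.04*cos(z) + 2.87)^2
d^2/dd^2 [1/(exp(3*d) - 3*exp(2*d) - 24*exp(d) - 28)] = (9*exp(3*d) - 69*exp(2*d) + 228*exp(d) - 168)*exp(d)/(exp(7*d) - 13*exp(6*d) + 3*exp(5*d) + 361*exp(4*d) + 128*exp(3*d) - 3864*exp(2*d) - 8624*exp(d) - 5488)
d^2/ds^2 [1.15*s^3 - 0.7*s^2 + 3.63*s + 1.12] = 6.9*s - 1.4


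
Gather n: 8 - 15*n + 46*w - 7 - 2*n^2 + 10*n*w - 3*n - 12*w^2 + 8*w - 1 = -2*n^2 + n*(10*w - 18) - 12*w^2 + 54*w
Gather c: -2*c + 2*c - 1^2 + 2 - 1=0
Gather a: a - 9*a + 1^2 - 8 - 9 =-8*a - 16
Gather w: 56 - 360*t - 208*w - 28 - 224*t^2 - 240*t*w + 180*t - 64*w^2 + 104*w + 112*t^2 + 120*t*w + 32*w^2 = -112*t^2 - 180*t - 32*w^2 + w*(-120*t - 104) + 28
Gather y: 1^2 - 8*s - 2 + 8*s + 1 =0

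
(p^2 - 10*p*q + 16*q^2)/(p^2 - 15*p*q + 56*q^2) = (p - 2*q)/(p - 7*q)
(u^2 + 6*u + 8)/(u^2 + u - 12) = (u + 2)/(u - 3)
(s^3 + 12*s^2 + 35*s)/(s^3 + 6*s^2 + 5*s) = (s + 7)/(s + 1)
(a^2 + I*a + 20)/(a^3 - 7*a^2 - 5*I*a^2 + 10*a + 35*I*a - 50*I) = (a^2 + I*a + 20)/(a^3 + a^2*(-7 - 5*I) + a*(10 + 35*I) - 50*I)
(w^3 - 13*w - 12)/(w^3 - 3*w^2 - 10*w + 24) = (w + 1)/(w - 2)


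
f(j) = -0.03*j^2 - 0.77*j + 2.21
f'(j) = -0.06*j - 0.77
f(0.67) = 1.68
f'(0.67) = -0.81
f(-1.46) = 3.27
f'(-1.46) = -0.68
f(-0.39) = 2.51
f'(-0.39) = -0.75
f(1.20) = 1.24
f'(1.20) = -0.84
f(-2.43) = 3.90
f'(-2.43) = -0.62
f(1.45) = 1.03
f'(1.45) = -0.86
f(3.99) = -1.34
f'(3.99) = -1.01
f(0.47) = 1.84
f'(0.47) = -0.80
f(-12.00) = 7.13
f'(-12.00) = -0.05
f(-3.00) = 4.25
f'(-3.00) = -0.59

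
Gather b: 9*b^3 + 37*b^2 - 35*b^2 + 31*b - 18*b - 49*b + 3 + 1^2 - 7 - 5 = 9*b^3 + 2*b^2 - 36*b - 8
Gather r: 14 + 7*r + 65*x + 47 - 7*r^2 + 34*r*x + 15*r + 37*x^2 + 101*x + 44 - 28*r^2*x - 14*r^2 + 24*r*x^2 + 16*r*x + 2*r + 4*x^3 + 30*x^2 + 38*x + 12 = r^2*(-28*x - 21) + r*(24*x^2 + 50*x + 24) + 4*x^3 + 67*x^2 + 204*x + 117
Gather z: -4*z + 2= 2 - 4*z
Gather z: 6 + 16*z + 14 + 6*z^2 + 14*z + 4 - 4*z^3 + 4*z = -4*z^3 + 6*z^2 + 34*z + 24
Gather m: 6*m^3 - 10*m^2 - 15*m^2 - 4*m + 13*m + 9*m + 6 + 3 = 6*m^3 - 25*m^2 + 18*m + 9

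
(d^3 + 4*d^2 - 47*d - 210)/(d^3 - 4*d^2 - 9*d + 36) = (d^3 + 4*d^2 - 47*d - 210)/(d^3 - 4*d^2 - 9*d + 36)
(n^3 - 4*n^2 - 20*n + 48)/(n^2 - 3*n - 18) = (n^2 + 2*n - 8)/(n + 3)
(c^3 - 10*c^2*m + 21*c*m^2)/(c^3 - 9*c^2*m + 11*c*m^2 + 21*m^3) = c/(c + m)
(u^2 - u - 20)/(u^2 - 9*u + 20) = (u + 4)/(u - 4)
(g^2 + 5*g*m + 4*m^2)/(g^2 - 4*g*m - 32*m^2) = (g + m)/(g - 8*m)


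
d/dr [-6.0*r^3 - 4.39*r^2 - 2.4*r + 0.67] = -18.0*r^2 - 8.78*r - 2.4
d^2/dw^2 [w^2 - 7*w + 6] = 2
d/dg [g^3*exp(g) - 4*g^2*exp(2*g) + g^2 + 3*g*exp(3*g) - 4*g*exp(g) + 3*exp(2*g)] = g^3*exp(g) - 8*g^2*exp(2*g) + 3*g^2*exp(g) + 9*g*exp(3*g) - 8*g*exp(2*g) - 4*g*exp(g) + 2*g + 3*exp(3*g) + 6*exp(2*g) - 4*exp(g)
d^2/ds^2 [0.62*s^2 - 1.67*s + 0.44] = 1.24000000000000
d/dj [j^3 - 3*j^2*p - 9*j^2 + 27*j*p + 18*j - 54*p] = 3*j^2 - 6*j*p - 18*j + 27*p + 18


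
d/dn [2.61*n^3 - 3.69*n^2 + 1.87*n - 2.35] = 7.83*n^2 - 7.38*n + 1.87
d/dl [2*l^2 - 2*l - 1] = 4*l - 2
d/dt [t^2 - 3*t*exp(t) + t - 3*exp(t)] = -3*t*exp(t) + 2*t - 6*exp(t) + 1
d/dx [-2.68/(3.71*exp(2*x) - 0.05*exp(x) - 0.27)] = (19.8856*exp(x) - 0.134)*exp(x)/(-3.71*exp(2*x) + 0.05*exp(x) + 0.27)^2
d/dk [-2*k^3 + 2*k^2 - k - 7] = -6*k^2 + 4*k - 1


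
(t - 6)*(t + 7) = t^2 + t - 42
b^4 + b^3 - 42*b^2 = b^2*(b - 6)*(b + 7)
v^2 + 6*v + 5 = (v + 1)*(v + 5)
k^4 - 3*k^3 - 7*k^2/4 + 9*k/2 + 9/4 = (k - 3)*(k - 3/2)*(k + 1/2)*(k + 1)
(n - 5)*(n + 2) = n^2 - 3*n - 10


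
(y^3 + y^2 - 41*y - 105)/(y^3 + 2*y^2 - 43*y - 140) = (y + 3)/(y + 4)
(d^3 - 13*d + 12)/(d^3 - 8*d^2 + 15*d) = (d^2 + 3*d - 4)/(d*(d - 5))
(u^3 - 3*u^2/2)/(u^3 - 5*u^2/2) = (2*u - 3)/(2*u - 5)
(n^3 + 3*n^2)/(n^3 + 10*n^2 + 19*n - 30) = n^2*(n + 3)/(n^3 + 10*n^2 + 19*n - 30)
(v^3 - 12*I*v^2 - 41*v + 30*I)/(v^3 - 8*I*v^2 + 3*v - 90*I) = (v - I)/(v + 3*I)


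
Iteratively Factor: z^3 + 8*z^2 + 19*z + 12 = (z + 3)*(z^2 + 5*z + 4) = (z + 3)*(z + 4)*(z + 1)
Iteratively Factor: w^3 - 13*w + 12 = (w + 4)*(w^2 - 4*w + 3) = (w - 3)*(w + 4)*(w - 1)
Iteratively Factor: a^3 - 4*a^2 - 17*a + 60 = (a - 5)*(a^2 + a - 12) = (a - 5)*(a + 4)*(a - 3)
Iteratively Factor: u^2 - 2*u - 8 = (u - 4)*(u + 2)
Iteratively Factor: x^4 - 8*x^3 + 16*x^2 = (x)*(x^3 - 8*x^2 + 16*x) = x^2*(x^2 - 8*x + 16) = x^2*(x - 4)*(x - 4)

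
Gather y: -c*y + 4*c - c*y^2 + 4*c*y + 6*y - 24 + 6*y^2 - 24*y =4*c + y^2*(6 - c) + y*(3*c - 18) - 24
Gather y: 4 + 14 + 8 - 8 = 18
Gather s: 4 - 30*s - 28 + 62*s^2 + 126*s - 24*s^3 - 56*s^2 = -24*s^3 + 6*s^2 + 96*s - 24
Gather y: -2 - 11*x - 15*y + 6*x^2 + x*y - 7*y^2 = 6*x^2 - 11*x - 7*y^2 + y*(x - 15) - 2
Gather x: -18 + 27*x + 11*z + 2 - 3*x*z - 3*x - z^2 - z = x*(24 - 3*z) - z^2 + 10*z - 16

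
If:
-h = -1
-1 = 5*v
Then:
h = 1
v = -1/5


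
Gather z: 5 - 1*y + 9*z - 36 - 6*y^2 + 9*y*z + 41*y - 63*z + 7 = -6*y^2 + 40*y + z*(9*y - 54) - 24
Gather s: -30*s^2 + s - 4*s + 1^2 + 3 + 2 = -30*s^2 - 3*s + 6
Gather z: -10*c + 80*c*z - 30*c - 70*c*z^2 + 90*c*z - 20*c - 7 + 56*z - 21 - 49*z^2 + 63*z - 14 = -60*c + z^2*(-70*c - 49) + z*(170*c + 119) - 42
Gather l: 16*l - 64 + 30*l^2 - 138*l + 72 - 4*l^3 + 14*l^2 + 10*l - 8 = -4*l^3 + 44*l^2 - 112*l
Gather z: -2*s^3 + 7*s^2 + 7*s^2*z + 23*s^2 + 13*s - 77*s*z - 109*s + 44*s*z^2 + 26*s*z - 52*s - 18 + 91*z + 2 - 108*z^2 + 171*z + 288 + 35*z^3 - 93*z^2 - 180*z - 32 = -2*s^3 + 30*s^2 - 148*s + 35*z^3 + z^2*(44*s - 201) + z*(7*s^2 - 51*s + 82) + 240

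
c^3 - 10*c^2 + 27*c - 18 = (c - 6)*(c - 3)*(c - 1)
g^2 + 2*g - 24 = (g - 4)*(g + 6)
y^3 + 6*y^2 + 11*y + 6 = (y + 1)*(y + 2)*(y + 3)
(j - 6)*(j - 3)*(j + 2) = j^3 - 7*j^2 + 36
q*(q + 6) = q^2 + 6*q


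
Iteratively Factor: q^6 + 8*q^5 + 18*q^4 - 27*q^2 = (q + 3)*(q^5 + 5*q^4 + 3*q^3 - 9*q^2) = q*(q + 3)*(q^4 + 5*q^3 + 3*q^2 - 9*q) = q*(q + 3)^2*(q^3 + 2*q^2 - 3*q) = q*(q - 1)*(q + 3)^2*(q^2 + 3*q) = q*(q - 1)*(q + 3)^3*(q)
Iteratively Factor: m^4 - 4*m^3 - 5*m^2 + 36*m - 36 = (m - 2)*(m^3 - 2*m^2 - 9*m + 18) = (m - 3)*(m - 2)*(m^2 + m - 6) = (m - 3)*(m - 2)^2*(m + 3)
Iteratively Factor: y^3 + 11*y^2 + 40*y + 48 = (y + 4)*(y^2 + 7*y + 12) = (y + 3)*(y + 4)*(y + 4)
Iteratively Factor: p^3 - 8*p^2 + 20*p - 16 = (p - 2)*(p^2 - 6*p + 8) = (p - 2)^2*(p - 4)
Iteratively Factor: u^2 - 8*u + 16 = (u - 4)*(u - 4)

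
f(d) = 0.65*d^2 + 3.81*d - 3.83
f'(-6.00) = -3.99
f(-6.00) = -3.29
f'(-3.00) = -0.09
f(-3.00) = -9.41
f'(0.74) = 4.77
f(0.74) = -0.65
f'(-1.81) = 1.46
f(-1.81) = -8.60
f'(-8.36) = -7.06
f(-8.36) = 9.75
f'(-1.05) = 2.44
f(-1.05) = -7.11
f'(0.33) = 4.24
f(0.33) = -2.50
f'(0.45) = 4.40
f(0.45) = -1.98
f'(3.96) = 8.96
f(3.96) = 21.45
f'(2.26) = 6.75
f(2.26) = 8.10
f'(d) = 1.3*d + 3.81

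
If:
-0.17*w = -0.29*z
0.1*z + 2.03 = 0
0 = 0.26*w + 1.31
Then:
No Solution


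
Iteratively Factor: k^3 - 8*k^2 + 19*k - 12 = (k - 3)*(k^2 - 5*k + 4) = (k - 4)*(k - 3)*(k - 1)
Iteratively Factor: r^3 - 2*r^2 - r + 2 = (r - 1)*(r^2 - r - 2) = (r - 2)*(r - 1)*(r + 1)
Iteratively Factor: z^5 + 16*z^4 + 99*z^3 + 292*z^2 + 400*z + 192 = (z + 1)*(z^4 + 15*z^3 + 84*z^2 + 208*z + 192) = (z + 1)*(z + 4)*(z^3 + 11*z^2 + 40*z + 48) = (z + 1)*(z + 3)*(z + 4)*(z^2 + 8*z + 16) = (z + 1)*(z + 3)*(z + 4)^2*(z + 4)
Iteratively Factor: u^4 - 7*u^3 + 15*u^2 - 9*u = (u - 3)*(u^3 - 4*u^2 + 3*u) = (u - 3)^2*(u^2 - u) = u*(u - 3)^2*(u - 1)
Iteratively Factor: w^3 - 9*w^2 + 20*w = (w)*(w^2 - 9*w + 20) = w*(w - 4)*(w - 5)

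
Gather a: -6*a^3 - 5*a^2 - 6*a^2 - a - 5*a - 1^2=-6*a^3 - 11*a^2 - 6*a - 1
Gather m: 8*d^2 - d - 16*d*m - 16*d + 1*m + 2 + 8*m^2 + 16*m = 8*d^2 - 17*d + 8*m^2 + m*(17 - 16*d) + 2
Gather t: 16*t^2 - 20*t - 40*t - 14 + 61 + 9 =16*t^2 - 60*t + 56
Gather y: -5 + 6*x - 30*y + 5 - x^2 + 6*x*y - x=-x^2 + 5*x + y*(6*x - 30)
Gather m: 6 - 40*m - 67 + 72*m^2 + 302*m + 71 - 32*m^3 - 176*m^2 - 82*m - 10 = -32*m^3 - 104*m^2 + 180*m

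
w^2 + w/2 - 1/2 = (w - 1/2)*(w + 1)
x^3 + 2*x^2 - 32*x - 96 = (x - 6)*(x + 4)^2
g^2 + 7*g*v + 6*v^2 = (g + v)*(g + 6*v)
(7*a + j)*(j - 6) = 7*a*j - 42*a + j^2 - 6*j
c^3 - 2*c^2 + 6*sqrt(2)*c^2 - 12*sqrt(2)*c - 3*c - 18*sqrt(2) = (c - 3)*(c + 1)*(c + 6*sqrt(2))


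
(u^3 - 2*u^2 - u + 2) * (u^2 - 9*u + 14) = u^5 - 11*u^4 + 31*u^3 - 17*u^2 - 32*u + 28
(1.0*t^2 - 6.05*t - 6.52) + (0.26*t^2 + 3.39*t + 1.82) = 1.26*t^2 - 2.66*t - 4.7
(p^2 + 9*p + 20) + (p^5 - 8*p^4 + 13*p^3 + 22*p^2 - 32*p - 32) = p^5 - 8*p^4 + 13*p^3 + 23*p^2 - 23*p - 12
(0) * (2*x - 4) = 0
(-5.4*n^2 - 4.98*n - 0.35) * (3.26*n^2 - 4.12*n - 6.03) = -17.604*n^4 + 6.0132*n^3 + 51.9386*n^2 + 31.4714*n + 2.1105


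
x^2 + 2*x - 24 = (x - 4)*(x + 6)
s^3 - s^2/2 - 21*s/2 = s*(s - 7/2)*(s + 3)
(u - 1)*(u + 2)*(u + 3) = u^3 + 4*u^2 + u - 6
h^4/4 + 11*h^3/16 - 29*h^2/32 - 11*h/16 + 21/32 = (h/4 + 1/4)*(h - 1)*(h - 3/4)*(h + 7/2)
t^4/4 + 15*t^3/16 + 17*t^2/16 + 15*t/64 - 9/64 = (t/4 + 1/4)*(t - 1/4)*(t + 3/2)^2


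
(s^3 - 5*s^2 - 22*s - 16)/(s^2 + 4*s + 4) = (s^2 - 7*s - 8)/(s + 2)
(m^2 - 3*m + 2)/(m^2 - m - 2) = (m - 1)/(m + 1)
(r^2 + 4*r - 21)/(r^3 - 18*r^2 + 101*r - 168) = (r + 7)/(r^2 - 15*r + 56)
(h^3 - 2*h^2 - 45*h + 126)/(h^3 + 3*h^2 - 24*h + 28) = (h^2 - 9*h + 18)/(h^2 - 4*h + 4)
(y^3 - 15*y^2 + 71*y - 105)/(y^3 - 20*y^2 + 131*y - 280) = (y - 3)/(y - 8)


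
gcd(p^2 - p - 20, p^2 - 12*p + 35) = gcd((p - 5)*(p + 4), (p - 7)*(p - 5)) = p - 5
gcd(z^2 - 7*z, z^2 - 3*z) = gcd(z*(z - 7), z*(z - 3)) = z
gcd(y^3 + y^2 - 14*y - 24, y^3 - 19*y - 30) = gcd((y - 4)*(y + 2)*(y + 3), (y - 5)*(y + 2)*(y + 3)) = y^2 + 5*y + 6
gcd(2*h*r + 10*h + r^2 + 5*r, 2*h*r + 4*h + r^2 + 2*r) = 2*h + r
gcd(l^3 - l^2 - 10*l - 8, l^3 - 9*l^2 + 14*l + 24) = l^2 - 3*l - 4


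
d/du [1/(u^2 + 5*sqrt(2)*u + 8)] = (-2*u - 5*sqrt(2))/(u^2 + 5*sqrt(2)*u + 8)^2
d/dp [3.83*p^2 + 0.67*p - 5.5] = 7.66*p + 0.67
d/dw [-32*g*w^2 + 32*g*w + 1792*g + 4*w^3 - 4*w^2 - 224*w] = -64*g*w + 32*g + 12*w^2 - 8*w - 224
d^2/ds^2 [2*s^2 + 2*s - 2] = 4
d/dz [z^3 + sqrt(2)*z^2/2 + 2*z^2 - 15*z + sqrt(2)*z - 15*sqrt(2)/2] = 3*z^2 + sqrt(2)*z + 4*z - 15 + sqrt(2)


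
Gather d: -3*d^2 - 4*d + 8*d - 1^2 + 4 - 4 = -3*d^2 + 4*d - 1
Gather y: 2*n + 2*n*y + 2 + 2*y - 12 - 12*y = 2*n + y*(2*n - 10) - 10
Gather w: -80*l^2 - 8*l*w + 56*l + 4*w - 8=-80*l^2 + 56*l + w*(4 - 8*l) - 8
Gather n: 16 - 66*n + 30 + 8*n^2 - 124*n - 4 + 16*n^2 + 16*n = 24*n^2 - 174*n + 42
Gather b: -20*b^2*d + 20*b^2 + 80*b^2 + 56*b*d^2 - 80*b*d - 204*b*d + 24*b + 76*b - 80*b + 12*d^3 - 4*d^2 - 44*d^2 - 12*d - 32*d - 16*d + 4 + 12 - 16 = b^2*(100 - 20*d) + b*(56*d^2 - 284*d + 20) + 12*d^3 - 48*d^2 - 60*d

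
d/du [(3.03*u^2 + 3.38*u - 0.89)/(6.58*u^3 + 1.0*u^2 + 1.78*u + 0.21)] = (-19.9374*u^4 - 44.4808*u^3 + 19.582*u^2 + 3.0526*u + 2.294)/(43.2964*u^6 + 13.16*u^5 + 24.4248*u^4 + 6.3236*u^3 + 3.5884*u^2 + 0.7476*u + 0.0441)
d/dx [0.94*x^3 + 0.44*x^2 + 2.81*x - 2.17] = 2.82*x^2 + 0.88*x + 2.81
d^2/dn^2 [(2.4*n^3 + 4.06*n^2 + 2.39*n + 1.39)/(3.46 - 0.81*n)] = (-3.14928*n^3 + 40.35744*n^2 - 172.39104*n - 112.429778)/(0.531441*n^3 - 6.810318*n^2 + 29.090988*n - 41.421736)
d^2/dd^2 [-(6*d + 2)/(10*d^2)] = 6*(-d - 1)/(5*d^4)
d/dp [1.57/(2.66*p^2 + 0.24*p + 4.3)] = (-8.3524*p - 0.3768)/(2.66*p^2 + 0.24*p + 4.3)^2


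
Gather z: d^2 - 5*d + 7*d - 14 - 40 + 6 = d^2 + 2*d - 48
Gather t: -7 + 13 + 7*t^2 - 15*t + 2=7*t^2 - 15*t + 8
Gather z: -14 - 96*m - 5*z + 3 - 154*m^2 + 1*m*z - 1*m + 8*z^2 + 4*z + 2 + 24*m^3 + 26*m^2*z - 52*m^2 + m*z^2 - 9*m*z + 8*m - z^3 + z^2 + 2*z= 24*m^3 - 206*m^2 - 89*m - z^3 + z^2*(m + 9) + z*(26*m^2 - 8*m + 1) - 9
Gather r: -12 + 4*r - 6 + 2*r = 6*r - 18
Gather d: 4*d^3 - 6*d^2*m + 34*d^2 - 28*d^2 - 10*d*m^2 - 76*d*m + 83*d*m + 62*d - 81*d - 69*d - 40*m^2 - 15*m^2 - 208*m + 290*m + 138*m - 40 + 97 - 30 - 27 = 4*d^3 + d^2*(6 - 6*m) + d*(-10*m^2 + 7*m - 88) - 55*m^2 + 220*m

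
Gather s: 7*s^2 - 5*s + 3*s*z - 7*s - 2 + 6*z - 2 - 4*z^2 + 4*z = 7*s^2 + s*(3*z - 12) - 4*z^2 + 10*z - 4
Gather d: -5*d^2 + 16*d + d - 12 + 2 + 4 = -5*d^2 + 17*d - 6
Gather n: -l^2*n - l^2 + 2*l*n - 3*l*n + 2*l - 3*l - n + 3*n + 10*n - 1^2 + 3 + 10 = -l^2 - l + n*(-l^2 - l + 12) + 12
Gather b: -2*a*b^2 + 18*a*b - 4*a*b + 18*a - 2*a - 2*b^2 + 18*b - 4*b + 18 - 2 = 16*a + b^2*(-2*a - 2) + b*(14*a + 14) + 16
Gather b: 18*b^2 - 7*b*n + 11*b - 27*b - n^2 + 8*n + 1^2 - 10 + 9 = 18*b^2 + b*(-7*n - 16) - n^2 + 8*n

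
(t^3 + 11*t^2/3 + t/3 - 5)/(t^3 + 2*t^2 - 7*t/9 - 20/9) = 3*(t + 3)/(3*t + 4)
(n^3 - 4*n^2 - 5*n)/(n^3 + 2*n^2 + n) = (n - 5)/(n + 1)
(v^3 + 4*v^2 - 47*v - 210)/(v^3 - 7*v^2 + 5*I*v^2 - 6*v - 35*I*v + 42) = (v^2 + 11*v + 30)/(v^2 + 5*I*v - 6)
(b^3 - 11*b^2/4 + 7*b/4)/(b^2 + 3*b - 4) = b*(4*b - 7)/(4*(b + 4))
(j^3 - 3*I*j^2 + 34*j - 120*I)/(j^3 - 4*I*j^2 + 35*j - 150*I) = (j - 4*I)/(j - 5*I)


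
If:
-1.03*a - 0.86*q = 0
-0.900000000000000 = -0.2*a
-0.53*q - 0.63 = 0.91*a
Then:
No Solution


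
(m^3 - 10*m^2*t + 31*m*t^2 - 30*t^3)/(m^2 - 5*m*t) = m - 5*t + 6*t^2/m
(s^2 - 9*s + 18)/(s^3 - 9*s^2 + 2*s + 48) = (s - 6)/(s^2 - 6*s - 16)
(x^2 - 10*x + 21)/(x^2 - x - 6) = (x - 7)/(x + 2)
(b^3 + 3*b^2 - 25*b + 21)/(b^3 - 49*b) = (b^2 - 4*b + 3)/(b*(b - 7))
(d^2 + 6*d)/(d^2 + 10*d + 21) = d*(d + 6)/(d^2 + 10*d + 21)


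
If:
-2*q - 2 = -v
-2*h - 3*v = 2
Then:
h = -3*v/2 - 1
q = v/2 - 1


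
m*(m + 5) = m^2 + 5*m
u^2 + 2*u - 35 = (u - 5)*(u + 7)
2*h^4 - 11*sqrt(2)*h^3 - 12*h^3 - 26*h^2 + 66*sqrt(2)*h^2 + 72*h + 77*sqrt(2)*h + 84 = (h - 7)*(h - 6*sqrt(2))*(sqrt(2)*h + 1)*(sqrt(2)*h + sqrt(2))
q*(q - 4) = q^2 - 4*q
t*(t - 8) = t^2 - 8*t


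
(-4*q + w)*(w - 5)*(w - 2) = -4*q*w^2 + 28*q*w - 40*q + w^3 - 7*w^2 + 10*w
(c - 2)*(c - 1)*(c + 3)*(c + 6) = c^4 + 6*c^3 - 7*c^2 - 36*c + 36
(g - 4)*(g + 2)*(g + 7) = g^3 + 5*g^2 - 22*g - 56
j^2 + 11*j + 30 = (j + 5)*(j + 6)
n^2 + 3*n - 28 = (n - 4)*(n + 7)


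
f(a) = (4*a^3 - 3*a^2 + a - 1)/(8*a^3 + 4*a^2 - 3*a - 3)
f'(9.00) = 0.01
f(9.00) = 0.44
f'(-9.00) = 0.01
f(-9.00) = 0.58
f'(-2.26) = 0.30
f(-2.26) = 0.95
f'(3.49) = 0.03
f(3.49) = 0.36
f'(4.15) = 0.02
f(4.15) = 0.38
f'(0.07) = -0.42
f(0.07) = 0.30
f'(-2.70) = 0.18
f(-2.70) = 0.85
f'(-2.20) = 0.33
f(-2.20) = 0.97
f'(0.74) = 115.32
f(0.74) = -1.33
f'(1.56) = 0.10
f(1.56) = 0.26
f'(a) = (-24*a^2 - 8*a + 3)*(4*a^3 - 3*a^2 + a - 1)/(8*a^3 + 4*a^2 - 3*a - 3)^2 + (12*a^2 - 6*a + 1)/(8*a^3 + 4*a^2 - 3*a - 3) = (40*a^4 - 40*a^3 - 7*a^2 + 26*a - 6)/(64*a^6 + 64*a^5 - 32*a^4 - 72*a^3 - 15*a^2 + 18*a + 9)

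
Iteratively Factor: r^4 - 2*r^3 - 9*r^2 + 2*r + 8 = (r + 1)*(r^3 - 3*r^2 - 6*r + 8) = (r - 4)*(r + 1)*(r^2 + r - 2) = (r - 4)*(r + 1)*(r + 2)*(r - 1)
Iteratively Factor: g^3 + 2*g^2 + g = (g)*(g^2 + 2*g + 1) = g*(g + 1)*(g + 1)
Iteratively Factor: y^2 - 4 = (y + 2)*(y - 2)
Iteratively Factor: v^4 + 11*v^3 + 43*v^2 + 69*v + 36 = (v + 4)*(v^3 + 7*v^2 + 15*v + 9) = (v + 3)*(v + 4)*(v^2 + 4*v + 3) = (v + 3)^2*(v + 4)*(v + 1)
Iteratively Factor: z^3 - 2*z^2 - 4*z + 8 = (z + 2)*(z^2 - 4*z + 4) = (z - 2)*(z + 2)*(z - 2)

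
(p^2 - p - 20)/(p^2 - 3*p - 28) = (p - 5)/(p - 7)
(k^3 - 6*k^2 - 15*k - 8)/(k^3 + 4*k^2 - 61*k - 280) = (k^2 + 2*k + 1)/(k^2 + 12*k + 35)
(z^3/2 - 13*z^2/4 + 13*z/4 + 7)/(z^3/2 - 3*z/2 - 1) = (z^2 - 15*z/2 + 14)/(z^2 - z - 2)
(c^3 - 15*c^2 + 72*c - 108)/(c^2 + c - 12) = (c^2 - 12*c + 36)/(c + 4)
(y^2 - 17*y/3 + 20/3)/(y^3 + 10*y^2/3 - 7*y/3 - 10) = (y - 4)/(y^2 + 5*y + 6)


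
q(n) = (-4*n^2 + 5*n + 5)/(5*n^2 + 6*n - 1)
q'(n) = (5 - 8*n)/(5*n^2 + 6*n - 1) + (-10*n - 6)*(-4*n^2 + 5*n + 5)/(5*n^2 + 6*n - 1)^2 = 7*(-7*n^2 - 6*n - 5)/(25*n^4 + 60*n^3 + 26*n^2 - 12*n + 1)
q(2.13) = -0.07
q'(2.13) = -0.29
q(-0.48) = -0.62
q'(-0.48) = -3.51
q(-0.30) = -1.34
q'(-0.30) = -4.85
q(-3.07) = -1.73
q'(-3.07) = -0.48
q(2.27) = -0.11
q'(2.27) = -0.26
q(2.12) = -0.07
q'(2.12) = -0.29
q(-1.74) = -4.28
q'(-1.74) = -8.06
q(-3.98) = -1.44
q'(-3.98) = -0.22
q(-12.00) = -0.98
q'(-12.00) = -0.02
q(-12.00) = -0.98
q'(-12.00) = -0.02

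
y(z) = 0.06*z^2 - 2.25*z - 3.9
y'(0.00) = -2.25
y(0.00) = -3.90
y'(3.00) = -1.89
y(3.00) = -10.11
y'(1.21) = -2.10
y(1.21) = -6.53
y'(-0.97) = -2.37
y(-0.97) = -1.66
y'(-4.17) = -2.75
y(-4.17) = 6.53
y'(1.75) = -2.04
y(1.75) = -7.65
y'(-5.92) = -2.96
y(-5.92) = 11.52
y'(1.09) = -2.12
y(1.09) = -6.28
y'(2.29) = -1.98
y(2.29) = -8.74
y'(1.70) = -2.05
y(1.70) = -7.55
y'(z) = 0.12*z - 2.25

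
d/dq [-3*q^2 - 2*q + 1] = -6*q - 2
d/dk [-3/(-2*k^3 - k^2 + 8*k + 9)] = 6*(-3*k^2 - k + 4)/(2*k^3 + k^2 - 8*k - 9)^2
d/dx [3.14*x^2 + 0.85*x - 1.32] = 6.28*x + 0.85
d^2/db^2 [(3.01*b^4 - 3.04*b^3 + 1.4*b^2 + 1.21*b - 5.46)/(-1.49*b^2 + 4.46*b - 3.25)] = (-13.365002*b^6 + 120.015924*b^5 - 446.697846*b^4 + 765.597966*b^3 - 532.498824*b^2 + 10.1132459999999*b + 99.683272)/(3.307949*b^6 - 29.704938*b^5 + 110.561427*b^4 - 218.301836*b^3 + 241.157475*b^2 - 141.32625*b + 34.328125)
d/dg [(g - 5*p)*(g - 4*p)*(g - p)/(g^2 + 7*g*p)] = (g^4 + 14*g^3*p - 99*g^2*p^2 + 40*g*p^3 + 140*p^4)/(g^2*(g^2 + 14*g*p + 49*p^2))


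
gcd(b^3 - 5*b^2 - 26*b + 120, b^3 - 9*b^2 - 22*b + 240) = b^2 - b - 30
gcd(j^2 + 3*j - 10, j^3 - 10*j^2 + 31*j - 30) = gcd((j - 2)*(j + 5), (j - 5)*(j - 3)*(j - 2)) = j - 2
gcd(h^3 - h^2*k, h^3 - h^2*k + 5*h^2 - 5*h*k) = h^2 - h*k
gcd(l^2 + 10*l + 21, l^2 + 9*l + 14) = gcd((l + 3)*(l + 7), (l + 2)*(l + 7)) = l + 7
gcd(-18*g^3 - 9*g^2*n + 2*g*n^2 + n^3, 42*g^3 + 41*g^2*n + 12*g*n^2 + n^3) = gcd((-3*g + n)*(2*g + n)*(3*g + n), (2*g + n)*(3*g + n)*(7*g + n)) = 6*g^2 + 5*g*n + n^2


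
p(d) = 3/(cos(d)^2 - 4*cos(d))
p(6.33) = -1.00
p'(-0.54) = 0.49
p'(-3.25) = -0.08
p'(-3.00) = 0.10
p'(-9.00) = 0.36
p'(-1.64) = 156.43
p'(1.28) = -8.69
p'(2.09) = -2.61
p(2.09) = 1.34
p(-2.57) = 0.74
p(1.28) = -2.82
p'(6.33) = -0.03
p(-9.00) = 0.67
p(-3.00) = 0.61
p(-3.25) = 0.60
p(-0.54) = -1.11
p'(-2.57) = 0.56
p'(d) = 3*(2*sin(d)*cos(d) - 4*sin(d))/(cos(d)^2 - 4*cos(d))^2 = 6*(cos(d) - 2)*sin(d)/((cos(d) - 4)^2*cos(d)^2)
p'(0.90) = -1.47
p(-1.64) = 10.66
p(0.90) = -1.43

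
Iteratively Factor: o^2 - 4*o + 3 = (o - 3)*(o - 1)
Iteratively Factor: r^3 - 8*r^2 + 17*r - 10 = (r - 2)*(r^2 - 6*r + 5) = (r - 2)*(r - 1)*(r - 5)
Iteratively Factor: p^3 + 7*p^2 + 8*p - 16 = (p + 4)*(p^2 + 3*p - 4) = (p - 1)*(p + 4)*(p + 4)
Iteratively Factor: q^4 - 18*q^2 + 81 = (q - 3)*(q^3 + 3*q^2 - 9*q - 27) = (q - 3)*(q + 3)*(q^2 - 9) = (q - 3)*(q + 3)^2*(q - 3)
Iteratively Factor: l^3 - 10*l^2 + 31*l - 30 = (l - 5)*(l^2 - 5*l + 6) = (l - 5)*(l - 2)*(l - 3)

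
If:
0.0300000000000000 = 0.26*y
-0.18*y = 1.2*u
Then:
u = -0.02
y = 0.12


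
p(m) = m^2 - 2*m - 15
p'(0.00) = -2.00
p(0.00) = -15.00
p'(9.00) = 16.00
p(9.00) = 48.00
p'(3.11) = 4.22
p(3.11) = -11.55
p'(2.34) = 2.68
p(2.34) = -14.20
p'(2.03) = 2.06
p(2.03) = -14.94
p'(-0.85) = -3.70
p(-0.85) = -12.58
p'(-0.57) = -3.14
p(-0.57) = -13.54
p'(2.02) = 2.04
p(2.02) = -14.96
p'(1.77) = 1.54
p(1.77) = -15.41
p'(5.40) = 8.80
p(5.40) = 3.36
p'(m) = 2*m - 2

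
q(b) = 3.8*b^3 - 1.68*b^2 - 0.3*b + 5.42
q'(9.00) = 892.86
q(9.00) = 2636.84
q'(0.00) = -0.30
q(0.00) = 5.42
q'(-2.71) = 92.53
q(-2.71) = -81.73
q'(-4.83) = 281.88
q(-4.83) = -460.50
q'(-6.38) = 485.17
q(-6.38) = -1047.89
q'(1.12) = 10.24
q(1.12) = 8.32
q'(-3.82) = 178.89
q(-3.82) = -229.77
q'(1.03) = 8.33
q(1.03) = 7.48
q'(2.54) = 64.71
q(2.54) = 56.09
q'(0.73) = 3.32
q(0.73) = 5.78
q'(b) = 11.4*b^2 - 3.36*b - 0.3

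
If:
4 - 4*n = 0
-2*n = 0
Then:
No Solution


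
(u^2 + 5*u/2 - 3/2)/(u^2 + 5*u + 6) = (u - 1/2)/(u + 2)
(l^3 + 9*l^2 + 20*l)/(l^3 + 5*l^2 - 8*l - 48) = l*(l + 5)/(l^2 + l - 12)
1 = 1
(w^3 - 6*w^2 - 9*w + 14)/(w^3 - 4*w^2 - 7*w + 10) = (w - 7)/(w - 5)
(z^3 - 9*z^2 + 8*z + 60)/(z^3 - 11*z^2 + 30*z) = (z + 2)/z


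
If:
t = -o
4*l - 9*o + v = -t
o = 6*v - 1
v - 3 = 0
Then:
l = 167/4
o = 17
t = -17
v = 3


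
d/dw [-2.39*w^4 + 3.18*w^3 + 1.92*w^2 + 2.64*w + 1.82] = -9.56*w^3 + 9.54*w^2 + 3.84*w + 2.64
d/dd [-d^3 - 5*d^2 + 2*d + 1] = -3*d^2 - 10*d + 2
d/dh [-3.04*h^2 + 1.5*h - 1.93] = 1.5 - 6.08*h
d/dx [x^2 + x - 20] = 2*x + 1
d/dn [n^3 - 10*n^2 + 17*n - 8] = 3*n^2 - 20*n + 17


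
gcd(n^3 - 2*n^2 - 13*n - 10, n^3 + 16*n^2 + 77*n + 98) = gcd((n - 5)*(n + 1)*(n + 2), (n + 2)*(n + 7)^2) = n + 2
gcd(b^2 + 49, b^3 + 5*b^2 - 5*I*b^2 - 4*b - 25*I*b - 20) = 1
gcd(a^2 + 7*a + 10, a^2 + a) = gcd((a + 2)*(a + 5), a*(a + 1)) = 1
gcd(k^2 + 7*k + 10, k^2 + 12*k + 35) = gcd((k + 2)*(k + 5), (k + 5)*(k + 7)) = k + 5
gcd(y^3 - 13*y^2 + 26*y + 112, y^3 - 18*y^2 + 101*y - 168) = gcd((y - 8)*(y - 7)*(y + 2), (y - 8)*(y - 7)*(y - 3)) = y^2 - 15*y + 56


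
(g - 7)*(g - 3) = g^2 - 10*g + 21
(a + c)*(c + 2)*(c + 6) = a*c^2 + 8*a*c + 12*a + c^3 + 8*c^2 + 12*c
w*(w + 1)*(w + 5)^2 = w^4 + 11*w^3 + 35*w^2 + 25*w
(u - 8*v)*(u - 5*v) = u^2 - 13*u*v + 40*v^2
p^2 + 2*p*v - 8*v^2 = (p - 2*v)*(p + 4*v)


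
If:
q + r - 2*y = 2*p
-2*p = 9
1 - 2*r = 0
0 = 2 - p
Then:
No Solution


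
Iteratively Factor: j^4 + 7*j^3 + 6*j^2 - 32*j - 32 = (j + 4)*(j^3 + 3*j^2 - 6*j - 8) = (j + 4)^2*(j^2 - j - 2) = (j - 2)*(j + 4)^2*(j + 1)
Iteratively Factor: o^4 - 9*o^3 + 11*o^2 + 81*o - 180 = (o + 3)*(o^3 - 12*o^2 + 47*o - 60) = (o - 4)*(o + 3)*(o^2 - 8*o + 15) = (o - 4)*(o - 3)*(o + 3)*(o - 5)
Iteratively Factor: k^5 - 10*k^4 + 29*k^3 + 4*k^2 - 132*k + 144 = (k - 2)*(k^4 - 8*k^3 + 13*k^2 + 30*k - 72) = (k - 2)*(k + 2)*(k^3 - 10*k^2 + 33*k - 36) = (k - 3)*(k - 2)*(k + 2)*(k^2 - 7*k + 12) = (k - 4)*(k - 3)*(k - 2)*(k + 2)*(k - 3)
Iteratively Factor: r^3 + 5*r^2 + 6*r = (r + 3)*(r^2 + 2*r) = (r + 2)*(r + 3)*(r)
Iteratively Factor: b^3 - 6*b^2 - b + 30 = (b - 3)*(b^2 - 3*b - 10) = (b - 5)*(b - 3)*(b + 2)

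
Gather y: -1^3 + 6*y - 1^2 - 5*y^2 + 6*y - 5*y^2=-10*y^2 + 12*y - 2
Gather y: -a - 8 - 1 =-a - 9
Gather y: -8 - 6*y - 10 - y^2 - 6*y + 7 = -y^2 - 12*y - 11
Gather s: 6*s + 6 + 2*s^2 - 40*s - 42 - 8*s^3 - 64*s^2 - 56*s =-8*s^3 - 62*s^2 - 90*s - 36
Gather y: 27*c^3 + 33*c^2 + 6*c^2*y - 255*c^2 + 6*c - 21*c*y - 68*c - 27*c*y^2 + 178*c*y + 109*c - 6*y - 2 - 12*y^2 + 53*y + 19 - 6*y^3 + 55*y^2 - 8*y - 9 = 27*c^3 - 222*c^2 + 47*c - 6*y^3 + y^2*(43 - 27*c) + y*(6*c^2 + 157*c + 39) + 8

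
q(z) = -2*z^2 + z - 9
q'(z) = 1 - 4*z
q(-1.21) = -13.14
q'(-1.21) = 5.84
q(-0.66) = -10.53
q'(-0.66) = 3.64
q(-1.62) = -15.87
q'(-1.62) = 7.48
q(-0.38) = -9.67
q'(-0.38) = 2.52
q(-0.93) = -11.66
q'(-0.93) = 4.72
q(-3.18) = -32.40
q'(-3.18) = 13.72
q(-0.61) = -10.35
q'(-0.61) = 3.44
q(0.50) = -9.00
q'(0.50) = -1.00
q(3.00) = -24.00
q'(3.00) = -11.00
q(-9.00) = -180.00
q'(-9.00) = 37.00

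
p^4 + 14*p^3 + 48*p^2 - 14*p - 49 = (p - 1)*(p + 1)*(p + 7)^2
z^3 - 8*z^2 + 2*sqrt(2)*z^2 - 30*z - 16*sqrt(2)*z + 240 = (z - 8)*(z - 3*sqrt(2))*(z + 5*sqrt(2))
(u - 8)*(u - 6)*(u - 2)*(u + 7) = u^4 - 9*u^3 - 36*u^2 + 436*u - 672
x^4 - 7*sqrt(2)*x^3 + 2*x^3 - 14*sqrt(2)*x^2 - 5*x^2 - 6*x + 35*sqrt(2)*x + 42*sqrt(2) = (x - 2)*(x + 1)*(x + 3)*(x - 7*sqrt(2))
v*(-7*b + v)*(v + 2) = -7*b*v^2 - 14*b*v + v^3 + 2*v^2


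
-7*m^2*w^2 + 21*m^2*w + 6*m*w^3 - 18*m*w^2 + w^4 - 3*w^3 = w*(-m + w)*(7*m + w)*(w - 3)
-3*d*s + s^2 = s*(-3*d + s)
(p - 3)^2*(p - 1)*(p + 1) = p^4 - 6*p^3 + 8*p^2 + 6*p - 9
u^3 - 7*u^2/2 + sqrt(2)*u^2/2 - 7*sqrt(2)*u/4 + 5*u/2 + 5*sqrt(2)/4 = (u - 5/2)*(u - 1)*(u + sqrt(2)/2)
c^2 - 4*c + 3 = (c - 3)*(c - 1)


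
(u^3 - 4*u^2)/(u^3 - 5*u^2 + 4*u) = u/(u - 1)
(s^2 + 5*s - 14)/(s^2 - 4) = (s + 7)/(s + 2)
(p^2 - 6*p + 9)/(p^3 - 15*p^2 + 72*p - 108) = (p - 3)/(p^2 - 12*p + 36)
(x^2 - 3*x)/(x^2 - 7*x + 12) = x/(x - 4)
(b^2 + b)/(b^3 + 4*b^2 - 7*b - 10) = b/(b^2 + 3*b - 10)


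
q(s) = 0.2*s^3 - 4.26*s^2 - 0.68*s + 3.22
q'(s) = 0.6*s^2 - 8.52*s - 0.68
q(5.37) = -92.31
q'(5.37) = -29.13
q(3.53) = -43.47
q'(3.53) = -23.28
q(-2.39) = -22.22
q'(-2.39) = 23.11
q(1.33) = -4.75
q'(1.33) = -10.95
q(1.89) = -11.93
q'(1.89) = -14.64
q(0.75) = 0.40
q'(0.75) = -6.73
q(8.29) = -181.24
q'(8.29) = -30.08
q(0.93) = -0.94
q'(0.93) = -8.08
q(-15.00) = -1620.08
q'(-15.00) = 262.12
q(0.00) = 3.22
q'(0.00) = -0.68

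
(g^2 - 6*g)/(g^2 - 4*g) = (g - 6)/(g - 4)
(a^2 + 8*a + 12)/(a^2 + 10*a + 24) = (a + 2)/(a + 4)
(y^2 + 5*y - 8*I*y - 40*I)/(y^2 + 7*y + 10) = (y - 8*I)/(y + 2)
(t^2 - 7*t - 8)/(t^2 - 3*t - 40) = (t + 1)/(t + 5)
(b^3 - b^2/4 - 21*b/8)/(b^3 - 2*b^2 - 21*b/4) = (4*b - 7)/(2*(2*b - 7))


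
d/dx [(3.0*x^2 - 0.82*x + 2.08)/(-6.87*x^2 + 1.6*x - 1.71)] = (-0.833399999999999*x^2 + 18.3192*x - 1.9258)/(47.1969*x^4 - 21.984*x^3 + 26.0554*x^2 - 5.472*x + 2.9241)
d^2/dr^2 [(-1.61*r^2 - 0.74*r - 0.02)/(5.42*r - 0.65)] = (-7.105427357601e-15*r - 7.749546)/(159.220088*r^3 - 57.28398*r^2 + 6.86985*r - 0.274625)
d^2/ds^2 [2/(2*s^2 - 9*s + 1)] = 4*(-4*s^2 + 18*s + (4*s - 9)^2 - 2)/(2*s^2 - 9*s + 1)^3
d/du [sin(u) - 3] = cos(u)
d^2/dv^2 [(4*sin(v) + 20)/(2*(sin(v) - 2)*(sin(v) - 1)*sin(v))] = 4*(-2*sin(v)^3 - 20*sin(v)^2 + 65*sin(v) - 17 - 85/sin(v) + 70/sin(v)^2 - 20/sin(v)^3)/((sin(v) - 2)^3*(sin(v) - 1)^2)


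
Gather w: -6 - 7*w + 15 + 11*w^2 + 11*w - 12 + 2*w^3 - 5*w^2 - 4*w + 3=2*w^3 + 6*w^2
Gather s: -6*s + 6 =6 - 6*s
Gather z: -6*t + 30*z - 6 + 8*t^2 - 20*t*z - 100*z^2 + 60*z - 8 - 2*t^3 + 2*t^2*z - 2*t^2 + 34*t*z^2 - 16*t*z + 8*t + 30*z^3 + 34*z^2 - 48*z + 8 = -2*t^3 + 6*t^2 + 2*t + 30*z^3 + z^2*(34*t - 66) + z*(2*t^2 - 36*t + 42) - 6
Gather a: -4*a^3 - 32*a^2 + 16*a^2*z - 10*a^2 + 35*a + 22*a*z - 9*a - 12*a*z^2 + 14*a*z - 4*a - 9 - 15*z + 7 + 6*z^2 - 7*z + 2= -4*a^3 + a^2*(16*z - 42) + a*(-12*z^2 + 36*z + 22) + 6*z^2 - 22*z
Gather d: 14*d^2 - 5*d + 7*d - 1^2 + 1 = 14*d^2 + 2*d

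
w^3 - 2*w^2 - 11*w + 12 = (w - 4)*(w - 1)*(w + 3)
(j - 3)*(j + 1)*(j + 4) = j^3 + 2*j^2 - 11*j - 12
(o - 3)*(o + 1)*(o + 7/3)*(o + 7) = o^4 + 22*o^3/3 - 16*o^2/3 - 182*o/3 - 49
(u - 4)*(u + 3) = u^2 - u - 12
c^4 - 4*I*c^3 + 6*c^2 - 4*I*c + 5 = (c - 5*I)*(c + I)*(-I*c + 1)*(I*c + 1)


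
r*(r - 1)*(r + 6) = r^3 + 5*r^2 - 6*r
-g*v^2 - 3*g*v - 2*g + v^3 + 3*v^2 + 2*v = (-g + v)*(v + 1)*(v + 2)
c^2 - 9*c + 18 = (c - 6)*(c - 3)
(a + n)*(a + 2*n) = a^2 + 3*a*n + 2*n^2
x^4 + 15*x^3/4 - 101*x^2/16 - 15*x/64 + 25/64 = (x - 5/4)*(x - 1/4)*(x + 1/4)*(x + 5)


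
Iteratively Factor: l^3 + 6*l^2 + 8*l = (l + 4)*(l^2 + 2*l) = (l + 2)*(l + 4)*(l)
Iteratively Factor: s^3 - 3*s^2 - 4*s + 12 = (s - 3)*(s^2 - 4) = (s - 3)*(s + 2)*(s - 2)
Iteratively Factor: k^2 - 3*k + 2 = (k - 1)*(k - 2)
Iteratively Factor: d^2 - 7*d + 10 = (d - 2)*(d - 5)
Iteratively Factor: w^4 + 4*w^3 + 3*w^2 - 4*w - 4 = (w + 2)*(w^3 + 2*w^2 - w - 2) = (w - 1)*(w + 2)*(w^2 + 3*w + 2) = (w - 1)*(w + 2)^2*(w + 1)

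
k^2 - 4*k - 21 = (k - 7)*(k + 3)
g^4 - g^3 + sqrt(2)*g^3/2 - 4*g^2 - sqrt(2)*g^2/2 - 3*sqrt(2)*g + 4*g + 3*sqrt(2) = (g - 1)*(g - 3*sqrt(2)/2)*(g + sqrt(2))^2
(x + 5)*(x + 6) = x^2 + 11*x + 30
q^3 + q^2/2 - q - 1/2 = (q - 1)*(q + 1/2)*(q + 1)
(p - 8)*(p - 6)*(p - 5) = p^3 - 19*p^2 + 118*p - 240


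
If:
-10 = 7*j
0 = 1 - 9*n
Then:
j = -10/7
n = 1/9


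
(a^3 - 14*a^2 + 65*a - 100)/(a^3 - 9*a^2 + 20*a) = (a - 5)/a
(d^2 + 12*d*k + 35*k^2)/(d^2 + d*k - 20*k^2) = (d + 7*k)/(d - 4*k)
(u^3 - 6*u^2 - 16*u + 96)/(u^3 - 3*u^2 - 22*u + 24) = (u - 4)/(u - 1)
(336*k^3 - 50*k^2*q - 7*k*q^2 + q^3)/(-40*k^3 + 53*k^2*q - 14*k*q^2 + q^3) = (-42*k^2 + k*q + q^2)/(5*k^2 - 6*k*q + q^2)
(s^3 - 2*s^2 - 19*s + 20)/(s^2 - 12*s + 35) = (s^2 + 3*s - 4)/(s - 7)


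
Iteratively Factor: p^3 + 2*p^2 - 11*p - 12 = (p + 4)*(p^2 - 2*p - 3) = (p + 1)*(p + 4)*(p - 3)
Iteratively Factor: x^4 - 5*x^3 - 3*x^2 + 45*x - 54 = (x - 2)*(x^3 - 3*x^2 - 9*x + 27) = (x - 3)*(x - 2)*(x^2 - 9) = (x - 3)^2*(x - 2)*(x + 3)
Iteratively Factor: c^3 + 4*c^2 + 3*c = (c + 1)*(c^2 + 3*c) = c*(c + 1)*(c + 3)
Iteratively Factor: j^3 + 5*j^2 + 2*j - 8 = (j - 1)*(j^2 + 6*j + 8) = (j - 1)*(j + 4)*(j + 2)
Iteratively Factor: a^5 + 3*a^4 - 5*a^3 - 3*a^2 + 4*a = (a)*(a^4 + 3*a^3 - 5*a^2 - 3*a + 4) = a*(a + 4)*(a^3 - a^2 - a + 1) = a*(a - 1)*(a + 4)*(a^2 - 1) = a*(a - 1)*(a + 1)*(a + 4)*(a - 1)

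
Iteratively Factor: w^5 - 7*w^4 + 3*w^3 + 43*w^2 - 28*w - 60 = (w + 1)*(w^4 - 8*w^3 + 11*w^2 + 32*w - 60) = (w - 3)*(w + 1)*(w^3 - 5*w^2 - 4*w + 20) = (w - 3)*(w - 2)*(w + 1)*(w^2 - 3*w - 10) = (w - 5)*(w - 3)*(w - 2)*(w + 1)*(w + 2)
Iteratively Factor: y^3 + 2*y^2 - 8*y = (y + 4)*(y^2 - 2*y) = (y - 2)*(y + 4)*(y)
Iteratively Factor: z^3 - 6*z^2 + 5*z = (z)*(z^2 - 6*z + 5) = z*(z - 1)*(z - 5)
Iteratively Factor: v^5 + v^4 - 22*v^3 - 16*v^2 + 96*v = (v - 2)*(v^4 + 3*v^3 - 16*v^2 - 48*v) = (v - 2)*(v + 4)*(v^3 - v^2 - 12*v) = v*(v - 2)*(v + 4)*(v^2 - v - 12) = v*(v - 2)*(v + 3)*(v + 4)*(v - 4)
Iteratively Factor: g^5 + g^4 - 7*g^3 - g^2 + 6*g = (g - 1)*(g^4 + 2*g^3 - 5*g^2 - 6*g) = (g - 1)*(g + 1)*(g^3 + g^2 - 6*g) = g*(g - 1)*(g + 1)*(g^2 + g - 6) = g*(g - 2)*(g - 1)*(g + 1)*(g + 3)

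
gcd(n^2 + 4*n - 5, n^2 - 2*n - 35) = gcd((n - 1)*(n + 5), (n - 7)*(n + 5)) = n + 5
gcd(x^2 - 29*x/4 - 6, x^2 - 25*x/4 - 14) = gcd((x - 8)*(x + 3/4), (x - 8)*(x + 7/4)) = x - 8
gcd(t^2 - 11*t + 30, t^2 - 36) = t - 6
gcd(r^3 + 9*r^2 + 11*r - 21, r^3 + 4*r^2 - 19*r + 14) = r^2 + 6*r - 7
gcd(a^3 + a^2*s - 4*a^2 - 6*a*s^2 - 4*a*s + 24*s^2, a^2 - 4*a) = a - 4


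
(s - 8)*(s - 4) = s^2 - 12*s + 32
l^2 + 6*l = l*(l + 6)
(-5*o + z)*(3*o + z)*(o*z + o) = -15*o^3*z - 15*o^3 - 2*o^2*z^2 - 2*o^2*z + o*z^3 + o*z^2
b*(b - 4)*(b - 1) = b^3 - 5*b^2 + 4*b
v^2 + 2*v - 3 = (v - 1)*(v + 3)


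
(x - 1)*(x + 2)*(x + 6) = x^3 + 7*x^2 + 4*x - 12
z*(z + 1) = z^2 + z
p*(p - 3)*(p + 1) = p^3 - 2*p^2 - 3*p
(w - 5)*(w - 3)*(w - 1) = w^3 - 9*w^2 + 23*w - 15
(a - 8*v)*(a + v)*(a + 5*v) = a^3 - 2*a^2*v - 43*a*v^2 - 40*v^3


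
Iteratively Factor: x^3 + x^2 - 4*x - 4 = (x + 2)*(x^2 - x - 2) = (x - 2)*(x + 2)*(x + 1)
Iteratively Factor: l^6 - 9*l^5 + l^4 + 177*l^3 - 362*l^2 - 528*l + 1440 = (l - 4)*(l^5 - 5*l^4 - 19*l^3 + 101*l^2 + 42*l - 360) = (l - 5)*(l - 4)*(l^4 - 19*l^2 + 6*l + 72) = (l - 5)*(l - 4)*(l - 3)*(l^3 + 3*l^2 - 10*l - 24) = (l - 5)*(l - 4)*(l - 3)*(l + 2)*(l^2 + l - 12) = (l - 5)*(l - 4)*(l - 3)*(l + 2)*(l + 4)*(l - 3)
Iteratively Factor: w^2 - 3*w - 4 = (w + 1)*(w - 4)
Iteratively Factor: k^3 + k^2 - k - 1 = (k + 1)*(k^2 - 1) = (k - 1)*(k + 1)*(k + 1)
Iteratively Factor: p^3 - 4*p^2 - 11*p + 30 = (p + 3)*(p^2 - 7*p + 10) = (p - 2)*(p + 3)*(p - 5)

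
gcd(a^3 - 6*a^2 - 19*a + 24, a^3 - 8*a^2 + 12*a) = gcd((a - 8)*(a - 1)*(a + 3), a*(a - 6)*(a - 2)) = 1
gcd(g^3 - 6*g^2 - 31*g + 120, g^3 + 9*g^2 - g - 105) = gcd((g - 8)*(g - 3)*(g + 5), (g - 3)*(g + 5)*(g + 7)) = g^2 + 2*g - 15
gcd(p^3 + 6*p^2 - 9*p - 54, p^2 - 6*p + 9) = p - 3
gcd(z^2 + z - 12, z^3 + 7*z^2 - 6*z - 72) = z^2 + z - 12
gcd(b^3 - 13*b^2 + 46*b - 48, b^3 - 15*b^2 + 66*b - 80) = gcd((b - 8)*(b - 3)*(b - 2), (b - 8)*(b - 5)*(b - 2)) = b^2 - 10*b + 16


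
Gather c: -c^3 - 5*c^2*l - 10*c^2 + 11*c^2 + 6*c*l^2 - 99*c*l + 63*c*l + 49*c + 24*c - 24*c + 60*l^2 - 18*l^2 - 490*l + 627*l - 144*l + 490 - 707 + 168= -c^3 + c^2*(1 - 5*l) + c*(6*l^2 - 36*l + 49) + 42*l^2 - 7*l - 49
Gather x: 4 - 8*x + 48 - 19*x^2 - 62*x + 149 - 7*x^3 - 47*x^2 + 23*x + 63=-7*x^3 - 66*x^2 - 47*x + 264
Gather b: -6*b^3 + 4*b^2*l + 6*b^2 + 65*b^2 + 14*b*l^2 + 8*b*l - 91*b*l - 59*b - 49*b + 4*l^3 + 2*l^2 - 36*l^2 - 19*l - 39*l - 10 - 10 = -6*b^3 + b^2*(4*l + 71) + b*(14*l^2 - 83*l - 108) + 4*l^3 - 34*l^2 - 58*l - 20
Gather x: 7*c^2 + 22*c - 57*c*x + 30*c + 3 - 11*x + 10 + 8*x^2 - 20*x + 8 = 7*c^2 + 52*c + 8*x^2 + x*(-57*c - 31) + 21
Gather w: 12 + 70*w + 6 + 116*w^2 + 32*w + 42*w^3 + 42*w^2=42*w^3 + 158*w^2 + 102*w + 18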